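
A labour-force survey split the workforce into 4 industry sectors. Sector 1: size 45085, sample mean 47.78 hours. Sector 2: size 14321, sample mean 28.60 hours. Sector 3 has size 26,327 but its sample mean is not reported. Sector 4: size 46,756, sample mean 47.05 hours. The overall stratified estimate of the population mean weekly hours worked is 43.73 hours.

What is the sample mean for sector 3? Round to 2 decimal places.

Σ Nₕx̄ₕ = N·μ, so 26327·x̄_3 = 132489·43.73 − (45085·47.78 + 14321·28.60 + 46756·47.05).
= 5793743.97 − 4763611.7 = 1030132.27.
x̄_3 = 1030132.27 / 26327 = 39.1284... → 39.13.

39.13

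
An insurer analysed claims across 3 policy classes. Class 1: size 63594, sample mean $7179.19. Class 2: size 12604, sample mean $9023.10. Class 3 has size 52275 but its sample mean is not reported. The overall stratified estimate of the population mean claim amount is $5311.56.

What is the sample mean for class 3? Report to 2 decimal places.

N = 63594 + 12604 + 52275 = 128473.
Overall total = μ·N = 5311.56·128473 = 682392047.88.
Subtract the known strata: 63594·7179.19 + 12604·9023.10 = 570280561.26.
Remaining total for class 3: 682392047.88 − 570280561.26 = 112111486.62.
Divide by its size: 112111486.62 / 52275 = 2144.6482... → 2144.65.

2144.65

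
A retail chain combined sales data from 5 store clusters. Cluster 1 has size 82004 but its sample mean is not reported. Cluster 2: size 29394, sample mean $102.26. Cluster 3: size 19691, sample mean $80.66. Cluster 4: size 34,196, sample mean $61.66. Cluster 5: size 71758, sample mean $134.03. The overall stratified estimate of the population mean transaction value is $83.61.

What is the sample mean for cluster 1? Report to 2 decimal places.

42.67

N = 82004 + 29394 + 19691 + 34196 + 71758 = 237043.
Overall total = μ·N = 83.61·237043 = 19819165.23.
Subtract the known strata: 29394·102.26 + 19691·80.66 + 34196·61.66 + 71758·134.03 = 16320356.6.
Remaining total for cluster 1: 19819165.23 − 16320356.6 = 3498808.63.
Divide by its size: 3498808.63 / 82004 = 42.6663... → 42.67.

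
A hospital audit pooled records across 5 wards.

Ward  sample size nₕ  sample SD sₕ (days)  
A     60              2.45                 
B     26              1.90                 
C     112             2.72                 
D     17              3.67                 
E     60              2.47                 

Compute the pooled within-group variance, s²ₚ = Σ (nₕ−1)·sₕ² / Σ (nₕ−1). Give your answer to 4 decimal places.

6.8188

Degrees of freedom: 59 + 25 + 111 + 16 + 59 = 270.
Σ(nₕ−1)sₕ² = 59·6.0025 + 25·3.61 + 111·7.3984 + 16·13.4689 + 59·6.1009 = 1841.0754.
s²ₚ = 1841.0754 / 270 = 6.818798... → 6.8188.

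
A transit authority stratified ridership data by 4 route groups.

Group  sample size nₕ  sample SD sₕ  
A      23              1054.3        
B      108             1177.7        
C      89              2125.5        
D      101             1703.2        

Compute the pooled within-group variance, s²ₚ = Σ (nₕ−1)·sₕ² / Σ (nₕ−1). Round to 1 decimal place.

A: (23−1)·1054.3² = 22·1111548.49 = 24454066.78
B: (108−1)·1177.7² = 107·1386977.29 = 148406570.03
C: (89−1)·2125.5² = 88·4517750.25 = 397562022
D: (101−1)·1703.2² = 100·2900890.24 = 290089024
Numerator = 860511682.81; denominator = Σ(nₕ−1) = 317.
s²ₚ = 860511682.81/317 = 2714547.895... → 2714547.9.

2714547.9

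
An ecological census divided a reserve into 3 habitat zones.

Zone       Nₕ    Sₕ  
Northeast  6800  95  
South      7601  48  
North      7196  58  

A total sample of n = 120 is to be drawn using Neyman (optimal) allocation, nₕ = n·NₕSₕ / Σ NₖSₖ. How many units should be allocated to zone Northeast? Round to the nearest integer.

54

Northeast: NₕSₕ = 6800·95 = 646000
South: NₕSₕ = 7601·48 = 364848
North: NₕSₕ = 7196·58 = 417368
Σ NₕSₕ = 1428216.
n_Northeast = 120·646000/1428216 = 54.278... → 54.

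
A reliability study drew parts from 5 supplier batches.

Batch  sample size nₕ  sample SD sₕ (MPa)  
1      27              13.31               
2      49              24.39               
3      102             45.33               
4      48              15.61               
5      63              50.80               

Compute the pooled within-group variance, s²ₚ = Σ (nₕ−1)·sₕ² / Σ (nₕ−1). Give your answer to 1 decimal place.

1451.2

1: (27−1)·13.31² = 26·177.1561 = 4606.0586
2: (49−1)·24.39² = 48·594.8721 = 28553.8608
3: (102−1)·45.33² = 101·2054.8089 = 207535.6989
4: (48−1)·15.61² = 47·243.6721 = 11452.5887
5: (63−1)·50.80² = 62·2580.64 = 159999.68
Numerator = 412147.887; denominator = Σ(nₕ−1) = 284.
s²ₚ = 412147.887/284 = 1451.225... → 1451.2.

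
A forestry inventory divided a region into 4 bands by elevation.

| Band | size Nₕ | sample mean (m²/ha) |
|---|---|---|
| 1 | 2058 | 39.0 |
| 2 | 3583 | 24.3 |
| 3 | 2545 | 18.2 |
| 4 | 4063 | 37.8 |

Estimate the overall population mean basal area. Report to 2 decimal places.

29.98

N = 12249; weights Wₕ = Nₕ/N = (0.1680, 0.2925, 0.2078, 0.3317).
x̄_st = Σ Wₕ·x̄ₕ = 0.1680·39.0 + 0.2925·24.3 + 0.2078·18.2 + 0.3317·37.8 ≈ 29.9803...
→ 29.98.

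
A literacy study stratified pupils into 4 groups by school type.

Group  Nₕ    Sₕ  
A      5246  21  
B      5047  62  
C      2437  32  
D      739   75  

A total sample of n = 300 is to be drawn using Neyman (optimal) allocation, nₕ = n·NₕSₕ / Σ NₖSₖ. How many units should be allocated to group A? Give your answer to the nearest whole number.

Σ NₕSₕ = 5246·21 + 5047·62 + 2437·32 + 739·75 = 556489.
Share for A: 110166/556489 = 0.19797.
n_A = 300 × 0.19797 = 59.390... → 59.

59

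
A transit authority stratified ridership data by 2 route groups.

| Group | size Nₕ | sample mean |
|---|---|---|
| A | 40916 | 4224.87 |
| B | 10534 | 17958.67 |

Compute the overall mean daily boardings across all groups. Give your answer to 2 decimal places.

7036.76

N = 40916 + 10534 = 51450.
Weight each subgroup mean by Nₕ/N and sum.
Σ Nₕx̄ₕ = 40916·4224.87 + 10534·17958.67 = 172864780.92 + 189176629.78 = 362041410.7.
Divide by N: 362041410.7 / 51450 = 7036.7621... → 7036.76.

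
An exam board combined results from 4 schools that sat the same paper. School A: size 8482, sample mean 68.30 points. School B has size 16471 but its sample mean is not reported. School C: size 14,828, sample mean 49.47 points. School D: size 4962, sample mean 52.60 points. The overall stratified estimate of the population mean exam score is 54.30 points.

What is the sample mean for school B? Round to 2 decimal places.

Σ Nₕx̄ₕ = N·μ, so 16471·x̄_B = 44743·54.30 − (8482·68.30 + 14828·49.47 + 4962·52.60).
= 2429544.9 − 1573862.96 = 855681.94.
x̄_B = 855681.94 / 16471 = 51.9508... → 51.95.

51.95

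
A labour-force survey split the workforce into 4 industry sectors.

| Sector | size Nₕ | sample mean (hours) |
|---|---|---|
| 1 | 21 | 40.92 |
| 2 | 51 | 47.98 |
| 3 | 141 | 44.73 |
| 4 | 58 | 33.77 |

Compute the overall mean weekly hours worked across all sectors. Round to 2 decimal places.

N = 271; weights Wₕ = Nₕ/N = (0.0775, 0.1882, 0.5203, 0.2140).
x̄_st = Σ Wₕ·x̄ₕ = 0.0775·40.92 + 0.1882·47.98 + 0.5203·44.73 + 0.2140·33.77 ≈ 42.7007...
→ 42.70.

42.70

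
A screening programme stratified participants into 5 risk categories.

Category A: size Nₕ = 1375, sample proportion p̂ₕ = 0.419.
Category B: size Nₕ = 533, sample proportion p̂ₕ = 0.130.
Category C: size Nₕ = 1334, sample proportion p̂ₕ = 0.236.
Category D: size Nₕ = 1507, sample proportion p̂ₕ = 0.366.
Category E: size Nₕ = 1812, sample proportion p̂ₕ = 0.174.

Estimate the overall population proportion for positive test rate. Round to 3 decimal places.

N = 1375 + 533 + 1334 + 1507 + 1812 = 6561.
Overall proportion = Σ (Nₕ/N)·p̂ₕ.
Σ Nₕp̂ₕ = 576.125 + 69.29 + 314.824 + 551.562 + 315.288 = 1827.089.
1827.089 / 6561 = 0.27848... → 0.278.

0.278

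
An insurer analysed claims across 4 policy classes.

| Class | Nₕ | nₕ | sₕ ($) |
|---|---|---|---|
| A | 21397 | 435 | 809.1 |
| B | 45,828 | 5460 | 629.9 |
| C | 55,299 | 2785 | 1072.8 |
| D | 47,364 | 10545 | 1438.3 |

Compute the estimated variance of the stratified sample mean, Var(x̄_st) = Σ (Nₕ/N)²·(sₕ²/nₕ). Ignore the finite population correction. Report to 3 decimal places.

88.193

N = 169888. Term for each stratum: Wₕ²sₕ²/nₕ.
Var(x̄_st) = 23.872369 + 5.287946 + 43.784609 + 15.248380 = 88.193304 → 88.193.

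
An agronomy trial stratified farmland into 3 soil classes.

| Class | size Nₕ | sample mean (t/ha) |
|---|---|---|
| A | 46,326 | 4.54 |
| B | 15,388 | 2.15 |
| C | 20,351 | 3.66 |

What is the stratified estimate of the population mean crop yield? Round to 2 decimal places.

3.87

N = 82065; weights Wₕ = Nₕ/N = (0.5645, 0.1875, 0.2480).
x̄_st = Σ Wₕ·x̄ₕ = 0.5645·4.54 + 0.1875·2.15 + 0.2480·3.66 ≈ 3.8736...
→ 3.87.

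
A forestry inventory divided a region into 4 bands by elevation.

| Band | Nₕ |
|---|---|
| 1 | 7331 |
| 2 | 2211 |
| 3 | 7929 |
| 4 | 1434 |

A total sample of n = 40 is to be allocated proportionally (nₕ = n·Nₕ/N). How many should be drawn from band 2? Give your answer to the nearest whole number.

5

Share of band 2 = 2211/18905 = 0.11695.
Allocate 40 × 0.11695 = 4.678... → 5.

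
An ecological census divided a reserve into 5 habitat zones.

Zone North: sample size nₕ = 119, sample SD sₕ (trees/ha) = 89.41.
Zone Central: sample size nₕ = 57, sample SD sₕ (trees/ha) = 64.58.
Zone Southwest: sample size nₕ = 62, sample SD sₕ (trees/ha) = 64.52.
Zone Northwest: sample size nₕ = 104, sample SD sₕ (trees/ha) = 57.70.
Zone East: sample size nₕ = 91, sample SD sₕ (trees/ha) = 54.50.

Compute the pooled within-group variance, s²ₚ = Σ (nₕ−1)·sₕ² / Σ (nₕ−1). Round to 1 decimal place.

North: (119−1)·89.41² = 118·7994.1481 = 943309.4758
Central: (57−1)·64.58² = 56·4170.5764 = 233552.2784
Southwest: (62−1)·64.52² = 61·4162.8304 = 253932.6544
Northwest: (104−1)·57.70² = 103·3329.29 = 342916.87
East: (91−1)·54.50² = 90·2970.25 = 267322.5
Numerator = 2041033.7786; denominator = Σ(nₕ−1) = 428.
s²ₚ = 2041033.7786/428 = 4768.771... → 4768.8.

4768.8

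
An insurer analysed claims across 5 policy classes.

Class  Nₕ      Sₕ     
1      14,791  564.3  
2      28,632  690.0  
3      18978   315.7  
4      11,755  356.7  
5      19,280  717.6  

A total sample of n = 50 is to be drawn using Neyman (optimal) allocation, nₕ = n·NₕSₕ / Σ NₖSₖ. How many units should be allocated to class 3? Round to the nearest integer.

Σ NₕSₕ = 14791·564.3 + 28632·690.0 + 18978·315.7 + 11755·356.7 + 19280·717.6 = 52122332.4.
Share for 3: 5991354.6/52122332.4 = 0.11495.
n_3 = 50 × 0.11495 = 5.747... → 6.

6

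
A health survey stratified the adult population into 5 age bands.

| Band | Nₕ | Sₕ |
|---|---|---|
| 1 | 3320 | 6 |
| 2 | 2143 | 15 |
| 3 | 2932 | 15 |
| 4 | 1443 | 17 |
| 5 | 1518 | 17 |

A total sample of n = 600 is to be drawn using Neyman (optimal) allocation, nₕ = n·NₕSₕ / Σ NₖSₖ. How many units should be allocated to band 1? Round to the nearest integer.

82

Σ NₕSₕ = 3320·6 + 2143·15 + 2932·15 + 1443·17 + 1518·17 = 146382.
Share for 1: 19920/146382 = 0.13608.
n_1 = 600 × 0.13608 = 81.649... → 82.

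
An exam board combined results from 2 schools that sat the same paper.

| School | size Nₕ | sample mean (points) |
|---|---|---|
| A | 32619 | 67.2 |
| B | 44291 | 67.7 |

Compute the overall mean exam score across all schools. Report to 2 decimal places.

67.49

x̄_st = (Σ Nₕx̄ₕ) / (Σ Nₕ) = (32619·67.2 + 44291·67.7) / 76910
= 5190497.5 / 76910 = 67.4879... → 67.49.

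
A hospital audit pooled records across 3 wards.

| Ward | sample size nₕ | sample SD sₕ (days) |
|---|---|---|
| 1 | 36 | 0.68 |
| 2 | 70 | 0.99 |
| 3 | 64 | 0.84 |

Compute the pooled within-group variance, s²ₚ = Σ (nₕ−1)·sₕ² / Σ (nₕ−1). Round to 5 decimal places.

1: (36−1)·0.68² = 35·0.4624 = 16.184
2: (70−1)·0.99² = 69·0.9801 = 67.6269
3: (64−1)·0.84² = 63·0.7056 = 44.4528
Numerator = 128.2637; denominator = Σ(nₕ−1) = 167.
s²ₚ = 128.2637/167 = 0.7680461... → 0.76805.

0.76805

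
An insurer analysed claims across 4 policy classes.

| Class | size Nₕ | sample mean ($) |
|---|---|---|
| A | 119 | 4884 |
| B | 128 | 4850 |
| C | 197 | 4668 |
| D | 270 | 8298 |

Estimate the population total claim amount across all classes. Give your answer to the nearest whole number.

A: 119·4884 = 581196
B: 128·4850 = 620800
C: 197·4668 = 919596
D: 270·8298 = 2240460
τ̂ = Σ Nₕx̄ₕ = 4362052.

4362052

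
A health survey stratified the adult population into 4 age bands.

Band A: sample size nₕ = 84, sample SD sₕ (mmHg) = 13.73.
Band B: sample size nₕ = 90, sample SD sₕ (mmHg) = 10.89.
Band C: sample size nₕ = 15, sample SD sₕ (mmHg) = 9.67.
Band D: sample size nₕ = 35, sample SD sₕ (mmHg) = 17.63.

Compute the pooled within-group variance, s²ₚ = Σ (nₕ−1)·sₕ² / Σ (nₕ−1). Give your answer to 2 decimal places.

173.08

A: (84−1)·13.73² = 83·188.5129 = 15646.5707
B: (90−1)·10.89² = 89·118.5921 = 10554.6969
C: (15−1)·9.67² = 14·93.5089 = 1309.1246
D: (35−1)·17.63² = 34·310.8169 = 10567.7746
Numerator = 38078.1668; denominator = Σ(nₕ−1) = 220.
s²ₚ = 38078.1668/220 = 173.0826... → 173.08.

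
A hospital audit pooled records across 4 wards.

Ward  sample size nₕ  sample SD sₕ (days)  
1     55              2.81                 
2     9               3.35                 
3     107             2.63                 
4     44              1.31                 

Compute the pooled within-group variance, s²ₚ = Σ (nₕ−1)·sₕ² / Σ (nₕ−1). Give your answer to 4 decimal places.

1: (55−1)·2.81² = 54·7.8961 = 426.3894
2: (9−1)·3.35² = 8·11.2225 = 89.78
3: (107−1)·2.63² = 106·6.9169 = 733.1914
4: (44−1)·1.31² = 43·1.7161 = 73.7923
Numerator = 1323.1531; denominator = Σ(nₕ−1) = 211.
s²ₚ = 1323.1531/211 = 6.270868... → 6.2709.

6.2709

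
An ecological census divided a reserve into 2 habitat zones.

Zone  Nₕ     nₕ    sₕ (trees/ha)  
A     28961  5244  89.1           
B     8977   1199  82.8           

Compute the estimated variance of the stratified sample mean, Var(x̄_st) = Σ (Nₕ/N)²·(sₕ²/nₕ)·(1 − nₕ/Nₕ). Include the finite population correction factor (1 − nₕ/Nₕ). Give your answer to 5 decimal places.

N = 37938; Wₕ = Nₕ/N.
zone A: (28961/37938)²·89.1²/5244·(1 − 5244/28961) = 0.72246559
zone B: (8977/37938)²·82.8²/1199·(1 − 1199/8977) = 0.27739063
Sum = 0.99985622 → 0.99986.

0.99986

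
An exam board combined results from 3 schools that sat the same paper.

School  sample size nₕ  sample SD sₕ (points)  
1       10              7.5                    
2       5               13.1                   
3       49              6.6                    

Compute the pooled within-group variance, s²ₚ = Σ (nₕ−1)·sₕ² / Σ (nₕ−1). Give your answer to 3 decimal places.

1: (10−1)·7.5² = 9·56.25 = 506.25
2: (5−1)·13.1² = 4·171.61 = 686.44
3: (49−1)·6.6² = 48·43.56 = 2090.88
Numerator = 3283.57; denominator = Σ(nₕ−1) = 61.
s²ₚ = 3283.57/61 = 53.82902... → 53.829.

53.829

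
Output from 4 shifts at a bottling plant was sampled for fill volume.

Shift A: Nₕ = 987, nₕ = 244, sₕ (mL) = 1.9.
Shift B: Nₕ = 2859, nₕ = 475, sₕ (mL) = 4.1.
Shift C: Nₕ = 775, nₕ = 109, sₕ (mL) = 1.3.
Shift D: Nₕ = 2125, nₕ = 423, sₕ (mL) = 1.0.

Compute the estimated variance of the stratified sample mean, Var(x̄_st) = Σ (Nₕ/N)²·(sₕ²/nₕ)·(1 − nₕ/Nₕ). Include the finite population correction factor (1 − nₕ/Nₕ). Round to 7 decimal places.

0.0059025

N = 6746. Term for each stratum: Wₕ²sₕ²/nₕ·(1−nₕ/Nₕ).
Var(x̄_st) = 0.0002384134 + 0.0053003169 + 0.0001758504 + 0.0001878821 = 0.0059024629 → 0.0059025.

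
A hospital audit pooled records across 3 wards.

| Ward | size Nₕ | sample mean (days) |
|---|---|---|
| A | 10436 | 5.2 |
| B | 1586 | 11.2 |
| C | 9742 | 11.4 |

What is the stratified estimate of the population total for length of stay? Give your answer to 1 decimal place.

183089.2

Estimate total by summing Nₕ·x̄ₕ over strata.
10436·5.2 + 1586·11.2 + 9742·11.4 = 54267.2 + 17763.2 + 111058.8 = 183089.2.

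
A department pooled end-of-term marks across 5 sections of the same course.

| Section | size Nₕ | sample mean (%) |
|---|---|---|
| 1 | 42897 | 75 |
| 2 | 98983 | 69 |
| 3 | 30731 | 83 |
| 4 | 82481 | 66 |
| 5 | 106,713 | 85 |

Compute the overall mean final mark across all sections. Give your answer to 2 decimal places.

N = 42897 + 98983 + 30731 + 82481 + 106713 = 361805.
Weight each subgroup mean by Nₕ/N and sum.
Σ Nₕx̄ₕ = 42897·75 + 98983·69 + 30731·83 + 82481·66 + 106713·85 = 3217275 + 6829827 + 2550673 + 5443746 + 9070605 = 27112126.
Divide by N: 27112126 / 361805 = 74.9357... → 74.94.

74.94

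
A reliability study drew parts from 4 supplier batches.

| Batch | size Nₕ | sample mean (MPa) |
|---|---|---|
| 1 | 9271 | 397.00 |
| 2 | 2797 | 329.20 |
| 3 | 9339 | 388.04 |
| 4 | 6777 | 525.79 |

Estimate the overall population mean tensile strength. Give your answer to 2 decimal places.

418.27

N = 9271 + 2797 + 9339 + 6777 = 28184.
Overall mean = Σ (Nₕ/N)·x̄ₕ — weight by population share, not a simple average.
Σ Nₕx̄ₕ = 9271·397.00 + 2797·329.20 + 9339·388.04 + 6777·525.79 = 3680587 + 920772.4 + 3623905.56 + 3563278.83 = 11788543.79.
Divide by N: 11788543.79 / 28184 = 418.2708... → 418.27.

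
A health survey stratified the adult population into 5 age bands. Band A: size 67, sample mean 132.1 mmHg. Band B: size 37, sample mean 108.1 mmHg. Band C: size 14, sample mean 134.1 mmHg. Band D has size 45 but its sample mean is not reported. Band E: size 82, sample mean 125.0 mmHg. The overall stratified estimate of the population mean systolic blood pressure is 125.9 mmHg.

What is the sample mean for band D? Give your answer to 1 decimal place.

130.4

Σ Nₕx̄ₕ = N·μ, so 45·x̄_D = 245·125.9 − (67·132.1 + 37·108.1 + 14·134.1 + 82·125.0).
= 30845.5 − 24977.8 = 5867.7.
x̄_D = 5867.7 / 45 = 130.393... → 130.4.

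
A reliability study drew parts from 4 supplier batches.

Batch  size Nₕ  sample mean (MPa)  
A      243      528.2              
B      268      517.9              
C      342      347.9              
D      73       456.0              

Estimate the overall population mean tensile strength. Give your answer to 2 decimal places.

452.94

x̄_st = (Σ Nₕx̄ₕ) / (Σ Nₕ) = (243·528.2 + 268·517.9 + 342·347.9 + 73·456.0) / 926
= 419419.6 / 926 = 452.9369... → 452.94.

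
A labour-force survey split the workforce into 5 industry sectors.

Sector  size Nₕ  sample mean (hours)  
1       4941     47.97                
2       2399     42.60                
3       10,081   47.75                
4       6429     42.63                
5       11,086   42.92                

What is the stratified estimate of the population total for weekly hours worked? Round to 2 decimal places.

1570464.31

1: 4941·47.97 = 237019.77
2: 2399·42.60 = 102197.4
3: 10081·47.75 = 481367.75
4: 6429·42.63 = 274068.27
5: 11086·42.92 = 475811.12
τ̂ = Σ Nₕx̄ₕ = 1570464.31.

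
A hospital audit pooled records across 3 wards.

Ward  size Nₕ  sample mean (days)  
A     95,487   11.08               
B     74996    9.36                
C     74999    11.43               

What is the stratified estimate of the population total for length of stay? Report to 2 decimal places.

2617197.09

Estimate total by summing Nₕ·x̄ₕ over strata.
95487·11.08 + 74996·9.36 + 74999·11.43 = 1057995.96 + 701962.56 + 857238.57 = 2617197.09.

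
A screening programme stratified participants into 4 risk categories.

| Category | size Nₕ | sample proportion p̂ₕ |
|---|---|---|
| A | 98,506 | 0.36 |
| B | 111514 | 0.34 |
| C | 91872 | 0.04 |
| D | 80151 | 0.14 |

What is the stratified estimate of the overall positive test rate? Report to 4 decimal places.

0.2311

Wₕ = Nₕ/N with N = 382043: 0.2578, 0.2919, 0.2405, 0.2098.
p̂_st = 0.2578·0.36 + 0.2919·0.34 + 0.2405·0.04 + 0.2098·0.14 ≈ 0.231055... → 0.2311.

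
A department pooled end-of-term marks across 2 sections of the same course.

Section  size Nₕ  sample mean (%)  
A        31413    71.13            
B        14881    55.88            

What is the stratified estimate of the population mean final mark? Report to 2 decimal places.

N = 31413 + 14881 = 46294.
Weight each subgroup mean by Nₕ/N and sum.
Σ Nₕx̄ₕ = 31413·71.13 + 14881·55.88 = 2234406.69 + 831550.28 = 3065956.97.
Divide by N: 3065956.97 / 46294 = 66.2280... → 66.23.

66.23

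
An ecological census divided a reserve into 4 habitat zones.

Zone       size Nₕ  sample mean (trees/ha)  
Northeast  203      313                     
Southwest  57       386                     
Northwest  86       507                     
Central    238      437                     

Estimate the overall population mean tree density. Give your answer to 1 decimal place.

399.2

N = 584; weights Wₕ = Nₕ/N = (0.3476, 0.0976, 0.1473, 0.4075).
x̄_st = Σ Wₕ·x̄ₕ = 0.3476·313 + 0.0976·386 + 0.1473·507 + 0.4075·437 ≈ 399.228...
→ 399.2.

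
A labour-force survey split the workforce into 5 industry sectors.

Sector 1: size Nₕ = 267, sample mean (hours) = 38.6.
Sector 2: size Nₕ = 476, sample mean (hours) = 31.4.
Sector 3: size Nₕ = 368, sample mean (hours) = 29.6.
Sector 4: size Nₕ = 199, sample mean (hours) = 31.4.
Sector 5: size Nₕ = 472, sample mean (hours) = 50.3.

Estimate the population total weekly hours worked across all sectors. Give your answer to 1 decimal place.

66135.6

Estimate total by summing Nₕ·x̄ₕ over strata.
267·38.6 + 476·31.4 + 368·29.6 + 199·31.4 + 472·50.3 = 10306.2 + 14946.4 + 10892.8 + 6248.6 + 23741.6 = 66135.6.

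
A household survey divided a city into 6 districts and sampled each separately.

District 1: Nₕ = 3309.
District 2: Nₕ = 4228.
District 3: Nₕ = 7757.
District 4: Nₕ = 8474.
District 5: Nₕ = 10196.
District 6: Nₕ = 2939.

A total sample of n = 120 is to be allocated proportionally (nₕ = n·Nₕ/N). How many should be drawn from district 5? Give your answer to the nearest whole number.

33

Share of district 5 = 10196/36903 = 0.27629.
Allocate 120 × 0.27629 = 33.155... → 33.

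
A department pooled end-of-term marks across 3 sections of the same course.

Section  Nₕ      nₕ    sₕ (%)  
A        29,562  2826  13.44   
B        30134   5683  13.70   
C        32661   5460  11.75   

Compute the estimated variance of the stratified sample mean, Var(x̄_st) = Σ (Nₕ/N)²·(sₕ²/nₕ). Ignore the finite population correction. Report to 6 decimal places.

N = 92357; Wₕ = Nₕ/N.
section A: (29562/92357)²·13.44²/2826 = 0.006548689
section B: (30134/92357)²·13.70²/5683 = 0.003515907
section C: (32661/92357)²·11.75²/5460 = 0.003162295
Sum = 0.013226892 → 0.013227.

0.013227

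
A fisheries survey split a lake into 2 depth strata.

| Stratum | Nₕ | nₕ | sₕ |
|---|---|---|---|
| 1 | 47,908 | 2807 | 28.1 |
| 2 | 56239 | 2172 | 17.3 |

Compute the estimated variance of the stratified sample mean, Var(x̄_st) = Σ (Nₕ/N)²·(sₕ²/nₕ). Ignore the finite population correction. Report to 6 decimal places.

N = 104147; Wₕ = Nₕ/N.
stratum 1: (47908/104147)²·28.1²/2807 = 0.059524092
stratum 2: (56239/104147)²·17.3²/2172 = 0.040180380
Sum = 0.099704472 → 0.099704.

0.099704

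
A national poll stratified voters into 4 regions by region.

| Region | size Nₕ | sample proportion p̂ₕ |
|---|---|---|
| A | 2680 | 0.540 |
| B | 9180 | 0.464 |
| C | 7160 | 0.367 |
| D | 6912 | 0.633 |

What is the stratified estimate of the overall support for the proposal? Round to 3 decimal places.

0.490

N = 2680 + 9180 + 7160 + 6912 = 25932.
Overall proportion = Σ (Nₕ/N)·p̂ₕ.
Σ Nₕp̂ₕ = 1447.2 + 4259.52 + 2627.72 + 4375.296 = 12709.736.
12709.736 / 25932 = 0.49012... → 0.490.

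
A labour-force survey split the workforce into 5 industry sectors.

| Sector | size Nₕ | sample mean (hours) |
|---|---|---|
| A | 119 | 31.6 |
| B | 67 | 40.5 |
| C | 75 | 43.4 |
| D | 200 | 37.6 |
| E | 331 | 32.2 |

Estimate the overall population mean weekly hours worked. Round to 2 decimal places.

35.24

N = 792; weights Wₕ = Nₕ/N = (0.1503, 0.0846, 0.0947, 0.2525, 0.4179).
x̄_st = Σ Wₕ·x̄ₕ = 0.1503·31.6 + 0.0846·40.5 + 0.0947·43.4 + 0.2525·37.6 + 0.4179·32.2 ≈ 35.2362...
→ 35.24.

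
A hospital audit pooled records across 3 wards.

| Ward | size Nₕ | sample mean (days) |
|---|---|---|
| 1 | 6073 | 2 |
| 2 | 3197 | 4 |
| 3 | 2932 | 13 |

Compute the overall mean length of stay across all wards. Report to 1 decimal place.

5.2

N = 12202; weights Wₕ = Nₕ/N = (0.4977, 0.2620, 0.2403).
x̄_st = Σ Wₕ·x̄ₕ = 0.4977·2 + 0.2620·4 + 0.2403·13 ≈ 5.167...
→ 5.2.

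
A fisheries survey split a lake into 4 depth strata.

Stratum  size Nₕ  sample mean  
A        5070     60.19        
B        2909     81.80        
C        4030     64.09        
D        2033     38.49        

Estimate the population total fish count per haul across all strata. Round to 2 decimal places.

Estimate total by summing Nₕ·x̄ₕ over strata.
5070·60.19 + 2909·81.80 + 4030·64.09 + 2033·38.49 = 305163.3 + 237956.2 + 258282.7 + 78250.17 = 879652.37.

879652.37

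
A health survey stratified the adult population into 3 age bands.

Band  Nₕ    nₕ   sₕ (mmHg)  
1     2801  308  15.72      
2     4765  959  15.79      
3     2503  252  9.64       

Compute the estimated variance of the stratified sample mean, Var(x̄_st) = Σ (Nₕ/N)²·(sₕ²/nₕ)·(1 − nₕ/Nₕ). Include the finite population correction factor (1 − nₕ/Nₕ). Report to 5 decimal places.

N = 10069. Term for each stratum: Wₕ²sₕ²/nₕ·(1−nₕ/Nₕ).
Var(x̄_st) = 0.05526079 + 0.04650554 + 0.02049355 = 0.12225987 → 0.12226.

0.12226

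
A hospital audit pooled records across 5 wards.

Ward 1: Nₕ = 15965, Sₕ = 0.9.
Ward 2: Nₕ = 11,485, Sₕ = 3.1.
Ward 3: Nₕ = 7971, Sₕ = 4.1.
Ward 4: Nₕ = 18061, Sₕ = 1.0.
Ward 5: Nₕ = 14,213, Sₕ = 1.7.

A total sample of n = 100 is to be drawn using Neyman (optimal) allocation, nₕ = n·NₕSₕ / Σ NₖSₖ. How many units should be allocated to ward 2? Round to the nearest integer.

29

Σ NₕSₕ = 15965·0.9 + 11485·3.1 + 7971·4.1 + 18061·1.0 + 14213·1.7 = 124876.2.
Share for 2: 35603.5/124876.2 = 0.28511.
n_2 = 100 × 0.28511 = 28.511... → 29.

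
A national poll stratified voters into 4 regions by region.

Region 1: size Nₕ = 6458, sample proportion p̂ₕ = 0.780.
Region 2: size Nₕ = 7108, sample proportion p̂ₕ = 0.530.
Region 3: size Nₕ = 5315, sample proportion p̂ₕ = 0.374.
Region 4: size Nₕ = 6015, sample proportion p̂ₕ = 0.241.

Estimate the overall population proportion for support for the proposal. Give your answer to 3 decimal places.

Wₕ = Nₕ/N with N = 24896: 0.2594, 0.2855, 0.2135, 0.2416.
p̂_st = 0.2594·0.780 + 0.2855·0.530 + 0.2135·0.374 + 0.2416·0.241 ≈ 0.49172... → 0.492.

0.492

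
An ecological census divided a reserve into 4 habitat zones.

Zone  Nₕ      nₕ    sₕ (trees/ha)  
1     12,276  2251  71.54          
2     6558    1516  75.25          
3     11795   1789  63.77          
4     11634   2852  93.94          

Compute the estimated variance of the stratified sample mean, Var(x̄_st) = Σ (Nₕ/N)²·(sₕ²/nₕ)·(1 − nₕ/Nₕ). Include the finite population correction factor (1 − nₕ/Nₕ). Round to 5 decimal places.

0.55299

N = 42263. Term for each stratum: Wₕ²sₕ²/nₕ·(1−nₕ/Nₕ).
Var(x̄_st) = 0.15665454 + 0.06914606 + 0.15019667 + 0.17699192 = 0.55298919 → 0.55299.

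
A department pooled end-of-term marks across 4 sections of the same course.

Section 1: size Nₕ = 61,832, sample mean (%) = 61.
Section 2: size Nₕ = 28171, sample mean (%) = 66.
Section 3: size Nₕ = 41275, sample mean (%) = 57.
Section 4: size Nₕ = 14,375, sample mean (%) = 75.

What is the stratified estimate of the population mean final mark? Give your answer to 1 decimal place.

N = 61832 + 28171 + 41275 + 14375 = 145653.
The stratified mean weights each stratum mean by its population share Nₕ/N.
Σ Nₕx̄ₕ = 61832·61 + 28171·66 + 41275·57 + 14375·75 = 3771752 + 1859286 + 2352675 + 1078125 = 9061838.
Divide by N: 9061838 / 145653 = 62.215... → 62.2.

62.2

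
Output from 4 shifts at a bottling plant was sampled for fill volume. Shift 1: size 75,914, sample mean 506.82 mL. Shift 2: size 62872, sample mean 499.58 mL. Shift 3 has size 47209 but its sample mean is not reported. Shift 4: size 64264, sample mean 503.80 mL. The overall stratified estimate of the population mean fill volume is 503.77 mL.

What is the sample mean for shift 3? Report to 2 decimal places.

N = 75914 + 62872 + 47209 + 64264 = 250259.
Overall total = μ·N = 503.77·250259 = 126072976.43.
Subtract the known strata: 75914·506.82 + 62872·499.58 + 64264·503.80 = 102260530.44.
Remaining total for shift 3: 126072976.43 − 102260530.44 = 23812445.99.
Divide by its size: 23812445.99 / 47209 = 504.4048... → 504.40.

504.40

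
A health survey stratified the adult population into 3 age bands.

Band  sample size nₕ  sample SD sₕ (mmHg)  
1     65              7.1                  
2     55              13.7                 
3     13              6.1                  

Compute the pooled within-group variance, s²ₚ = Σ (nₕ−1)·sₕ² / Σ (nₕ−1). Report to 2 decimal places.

Degrees of freedom: 64 + 54 + 12 = 130.
Σ(nₕ−1)sₕ² = 64·50.41 + 54·187.69 + 12·37.21 = 13808.02.
s²ₚ = 13808.02 / 130 = 106.2155... → 106.22.

106.22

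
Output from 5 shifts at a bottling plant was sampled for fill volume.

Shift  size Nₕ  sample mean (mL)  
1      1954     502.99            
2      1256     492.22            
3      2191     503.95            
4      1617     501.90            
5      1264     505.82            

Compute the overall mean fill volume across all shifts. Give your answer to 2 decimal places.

N = 1954 + 1256 + 2191 + 1617 + 1264 = 8282.
Overall mean = Σ (Nₕ/N)·x̄ₕ — weight by population share, not a simple average.
Σ Nₕx̄ₕ = 1954·502.99 + 1256·492.22 + 2191·503.95 + 1617·501.90 + 1264·505.82 = 982842.46 + 618228.32 + 1104154.45 + 811572.3 + 639356.48 = 4156154.01.
Divide by N: 4156154.01 / 8282 = 501.8298... → 501.83.

501.83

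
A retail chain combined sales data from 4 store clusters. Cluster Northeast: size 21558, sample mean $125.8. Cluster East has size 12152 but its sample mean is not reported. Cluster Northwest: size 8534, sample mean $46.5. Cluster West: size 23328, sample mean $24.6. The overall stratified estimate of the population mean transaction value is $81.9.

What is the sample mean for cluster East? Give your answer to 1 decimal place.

Σ Nₕx̄ₕ = N·μ, so 12152·x̄_East = 65572·81.9 − (21558·125.8 + 8534·46.5 + 23328·24.6).
= 5370346.8 − 3682696.2 = 1687650.6.
x̄_East = 1687650.6 / 12152 = 138.878... → 138.9.

138.9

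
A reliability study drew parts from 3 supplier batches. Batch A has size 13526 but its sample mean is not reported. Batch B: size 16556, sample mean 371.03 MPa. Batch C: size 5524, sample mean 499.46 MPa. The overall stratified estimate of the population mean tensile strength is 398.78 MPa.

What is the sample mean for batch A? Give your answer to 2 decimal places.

391.63

N = 13526 + 16556 + 5524 = 35606.
Overall total = μ·N = 398.78·35606 = 14198960.68.
Subtract the known strata: 16556·371.03 + 5524·499.46 = 8901789.72.
Remaining total for batch A: 14198960.68 − 8901789.72 = 5297170.96.
Divide by its size: 5297170.96 / 13526 = 391.6288... → 391.63.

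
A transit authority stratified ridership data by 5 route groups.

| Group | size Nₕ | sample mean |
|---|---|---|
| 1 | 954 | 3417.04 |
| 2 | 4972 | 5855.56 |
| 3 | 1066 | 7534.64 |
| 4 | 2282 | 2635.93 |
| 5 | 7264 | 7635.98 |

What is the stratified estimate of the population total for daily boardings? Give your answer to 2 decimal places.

101888577.70

1: 954·3417.04 = 3259856.16
2: 4972·5855.56 = 29113844.32
3: 1066·7534.64 = 8031926.24
4: 2282·2635.93 = 6015192.26
5: 7264·7635.98 = 55467758.72
τ̂ = Σ Nₕx̄ₕ = 101888577.70.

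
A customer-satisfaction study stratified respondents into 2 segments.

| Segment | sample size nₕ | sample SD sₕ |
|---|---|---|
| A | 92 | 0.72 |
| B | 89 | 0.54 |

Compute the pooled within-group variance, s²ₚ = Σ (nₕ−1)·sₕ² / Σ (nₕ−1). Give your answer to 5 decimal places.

Degrees of freedom: 91 + 88 = 179.
Σ(nₕ−1)sₕ² = 91·0.5184 + 88·0.2916 = 72.8352.
s²ₚ = 72.8352 / 179 = 0.4069006... → 0.40690.

0.40690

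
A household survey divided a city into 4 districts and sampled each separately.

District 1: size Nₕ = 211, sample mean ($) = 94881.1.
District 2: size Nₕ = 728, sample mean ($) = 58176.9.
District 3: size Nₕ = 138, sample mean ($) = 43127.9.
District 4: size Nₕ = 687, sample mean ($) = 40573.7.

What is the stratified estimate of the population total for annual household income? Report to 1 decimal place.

96198477.4

Estimate total by summing Nₕ·x̄ₕ over strata.
211·94881.1 + 728·58176.9 + 138·43127.9 + 687·40573.7 = 20019912.1 + 42352783.2 + 5951650.2 + 27874131.9 = 96198477.4.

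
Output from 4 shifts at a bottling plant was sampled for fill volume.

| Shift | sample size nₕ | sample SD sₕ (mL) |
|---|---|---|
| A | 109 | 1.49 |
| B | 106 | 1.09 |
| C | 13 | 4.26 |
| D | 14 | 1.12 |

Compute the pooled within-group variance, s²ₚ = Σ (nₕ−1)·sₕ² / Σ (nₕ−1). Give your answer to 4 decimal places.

2.5151

Degrees of freedom: 108 + 105 + 12 + 13 = 238.
Σ(nₕ−1)sₕ² = 108·2.2201 + 105·1.1881 + 12·18.1476 + 13·1.2544 = 598.5997.
s²ₚ = 598.5997 / 238 = 2.515125... → 2.5151.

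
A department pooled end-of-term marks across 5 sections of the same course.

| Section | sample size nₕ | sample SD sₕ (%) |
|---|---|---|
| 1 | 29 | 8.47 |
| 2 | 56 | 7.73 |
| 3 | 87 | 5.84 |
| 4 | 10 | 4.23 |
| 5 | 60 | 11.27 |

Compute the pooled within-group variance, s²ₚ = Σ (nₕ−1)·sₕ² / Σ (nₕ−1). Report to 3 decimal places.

67.017

Degrees of freedom: 28 + 55 + 86 + 9 + 59 = 237.
Σ(nₕ−1)sₕ² = 28·71.7409 + 55·59.7529 + 86·34.1056 + 9·17.8929 + 59·127.0129 = 15883.0335.
s²ₚ = 15883.0335 / 237 = 67.01702... → 67.017.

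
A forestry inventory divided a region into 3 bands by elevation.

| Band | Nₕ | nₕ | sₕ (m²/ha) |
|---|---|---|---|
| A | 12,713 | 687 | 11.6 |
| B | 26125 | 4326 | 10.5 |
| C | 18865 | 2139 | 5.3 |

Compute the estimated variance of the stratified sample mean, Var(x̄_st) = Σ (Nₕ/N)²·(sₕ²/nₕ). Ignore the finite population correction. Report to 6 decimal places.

0.016135

N = 57703; Wₕ = Nₕ/N.
band A: (12713/57703)²·11.6²/687 = 0.009507330
band B: (26125/57703)²·10.5²/4326 = 0.005224057
band C: (18865/57703)²·5.3²/2139 = 0.001403647
Sum = 0.016135033 → 0.016135.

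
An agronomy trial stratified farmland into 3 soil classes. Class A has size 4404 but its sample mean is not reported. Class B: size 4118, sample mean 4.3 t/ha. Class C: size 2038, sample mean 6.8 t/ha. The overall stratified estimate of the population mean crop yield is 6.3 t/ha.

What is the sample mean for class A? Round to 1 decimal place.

7.9

N = 4404 + 4118 + 2038 = 10560.
Overall total = μ·N = 6.3·10560 = 66528.
Subtract the known strata: 4118·4.3 + 2038·6.8 = 31565.8.
Remaining total for class A: 66528 − 31565.8 = 34962.2.
Divide by its size: 34962.2 / 4404 = 7.939... → 7.9.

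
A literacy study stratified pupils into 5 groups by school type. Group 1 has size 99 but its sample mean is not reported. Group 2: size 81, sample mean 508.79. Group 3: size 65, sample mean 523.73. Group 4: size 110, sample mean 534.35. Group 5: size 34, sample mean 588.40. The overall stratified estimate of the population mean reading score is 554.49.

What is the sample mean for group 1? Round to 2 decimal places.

Σ Nₕx̄ₕ = N·μ, so 99·x̄_1 = 389·554.49 − (81·508.79 + 65·523.73 + 110·534.35 + 34·588.40).
= 215696.61 − 154038.54 = 61658.07.
x̄_1 = 61658.07 / 99 = 622.8088... → 622.81.

622.81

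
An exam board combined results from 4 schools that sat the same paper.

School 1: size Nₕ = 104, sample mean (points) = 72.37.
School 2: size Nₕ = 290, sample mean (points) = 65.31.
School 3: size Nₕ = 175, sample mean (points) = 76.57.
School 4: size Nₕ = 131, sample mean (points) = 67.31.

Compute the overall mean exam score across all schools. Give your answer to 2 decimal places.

69.55

N = 104 + 290 + 175 + 131 = 700.
Weight each subgroup mean by Nₕ/N and sum.
Σ Nₕx̄ₕ = 104·72.37 + 290·65.31 + 175·76.57 + 131·67.31 = 7526.48 + 18939.9 + 13399.75 + 8817.61 = 48683.74.
Divide by N: 48683.74 / 700 = 69.5482 → 69.55.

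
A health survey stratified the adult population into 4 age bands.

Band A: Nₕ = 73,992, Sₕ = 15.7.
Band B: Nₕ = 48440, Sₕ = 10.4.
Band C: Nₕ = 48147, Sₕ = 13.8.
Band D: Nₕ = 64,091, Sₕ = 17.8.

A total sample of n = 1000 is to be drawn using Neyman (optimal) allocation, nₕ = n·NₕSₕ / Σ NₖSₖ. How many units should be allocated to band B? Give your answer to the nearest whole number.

A: NₕSₕ = 73992·15.7 = 1161674.4
B: NₕSₕ = 48440·10.4 = 503776
C: NₕSₕ = 48147·13.8 = 664428.6
D: NₕSₕ = 64091·17.8 = 1140819.8
Σ NₕSₕ = 3470698.8.
n_B = 1000·503776/3470698.8 = 145.151... → 145.

145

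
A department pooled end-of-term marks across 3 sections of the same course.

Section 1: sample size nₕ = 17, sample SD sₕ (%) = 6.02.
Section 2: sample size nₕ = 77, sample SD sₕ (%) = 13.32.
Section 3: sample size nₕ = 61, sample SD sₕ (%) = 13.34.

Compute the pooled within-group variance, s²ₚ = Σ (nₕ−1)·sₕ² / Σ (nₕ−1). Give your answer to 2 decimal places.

Degrees of freedom: 16 + 76 + 60 = 152.
Σ(nₕ−1)sₕ² = 16·36.2404 + 76·177.4224 + 60·177.9556 = 24741.2848.
s²ₚ = 24741.2848 / 152 = 162.7716... → 162.77.

162.77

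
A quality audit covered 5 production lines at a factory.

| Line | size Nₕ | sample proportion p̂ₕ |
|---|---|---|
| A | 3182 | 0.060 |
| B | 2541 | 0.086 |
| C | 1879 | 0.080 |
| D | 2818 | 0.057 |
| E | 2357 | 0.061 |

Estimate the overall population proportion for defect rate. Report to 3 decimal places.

N = 3182 + 2541 + 1879 + 2818 + 2357 = 12777.
Overall proportion = Σ (Nₕ/N)·p̂ₕ.
Σ Nₕp̂ₕ = 190.92 + 218.526 + 150.32 + 160.626 + 143.777 = 864.169.
864.169 / 12777 = 0.06763... → 0.068.

0.068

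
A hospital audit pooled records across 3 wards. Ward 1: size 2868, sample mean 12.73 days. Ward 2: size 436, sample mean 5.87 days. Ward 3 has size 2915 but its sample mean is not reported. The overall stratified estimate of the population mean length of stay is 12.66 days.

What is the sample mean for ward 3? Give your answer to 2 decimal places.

Σ Nₕx̄ₕ = N·μ, so 2915·x̄_3 = 6219·12.66 − (2868·12.73 + 436·5.87).
= 78732.54 − 39068.96 = 39663.58.
x̄_3 = 39663.58 / 2915 = 13.6067... → 13.61.

13.61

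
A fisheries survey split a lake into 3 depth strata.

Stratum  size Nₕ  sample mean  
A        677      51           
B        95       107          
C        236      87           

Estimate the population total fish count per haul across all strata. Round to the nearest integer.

65224

Estimate total by summing Nₕ·x̄ₕ over strata.
677·51 + 95·107 + 236·87 = 34527 + 10165 + 20532 = 65224.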